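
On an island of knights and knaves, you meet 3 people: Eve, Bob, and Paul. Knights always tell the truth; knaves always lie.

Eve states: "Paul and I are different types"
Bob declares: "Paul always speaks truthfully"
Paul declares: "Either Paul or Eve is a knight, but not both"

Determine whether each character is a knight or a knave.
Eve is a knave.
Bob is a knave.
Paul is a knave.

Verification:
- Eve (knave) says "Paul and I are different types" - this is FALSE (a lie) because Eve is a knave and Paul is a knave.
- Bob (knave) says "Paul always speaks truthfully" - this is FALSE (a lie) because Paul is a knave.
- Paul (knave) says "Either Paul or Eve is a knight, but not both" - this is FALSE (a lie) because Paul is a knave and Eve is a knave.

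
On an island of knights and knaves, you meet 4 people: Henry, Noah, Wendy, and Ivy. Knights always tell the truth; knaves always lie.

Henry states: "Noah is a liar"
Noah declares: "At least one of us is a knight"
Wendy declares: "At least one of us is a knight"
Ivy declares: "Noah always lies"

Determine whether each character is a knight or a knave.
Henry is a knave.
Noah is a knight.
Wendy is a knight.
Ivy is a knave.

Verification:
- Henry (knave) says "Noah is a liar" - this is FALSE (a lie) because Noah is a knight.
- Noah (knight) says "At least one of us is a knight" - this is TRUE because Noah and Wendy are knights.
- Wendy (knight) says "At least one of us is a knight" - this is TRUE because Noah and Wendy are knights.
- Ivy (knave) says "Noah always lies" - this is FALSE (a lie) because Noah is a knight.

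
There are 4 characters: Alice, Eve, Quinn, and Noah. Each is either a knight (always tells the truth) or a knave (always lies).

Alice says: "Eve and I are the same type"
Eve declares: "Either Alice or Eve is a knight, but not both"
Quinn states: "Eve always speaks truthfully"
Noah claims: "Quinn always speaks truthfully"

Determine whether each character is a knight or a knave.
Alice is a knave.
Eve is a knight.
Quinn is a knight.
Noah is a knight.

Verification:
- Alice (knave) says "Eve and I are the same type" - this is FALSE (a lie) because Alice is a knave and Eve is a knight.
- Eve (knight) says "Either Alice or Eve is a knight, but not both" - this is TRUE because Alice is a knave and Eve is a knight.
- Quinn (knight) says "Eve always speaks truthfully" - this is TRUE because Eve is a knight.
- Noah (knight) says "Quinn always speaks truthfully" - this is TRUE because Quinn is a knight.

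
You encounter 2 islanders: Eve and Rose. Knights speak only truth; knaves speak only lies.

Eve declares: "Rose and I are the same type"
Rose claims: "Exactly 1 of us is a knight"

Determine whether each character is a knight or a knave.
Eve is a knave.
Rose is a knight.

Verification:
- Eve (knave) says "Rose and I are the same type" - this is FALSE (a lie) because Eve is a knave and Rose is a knight.
- Rose (knight) says "Exactly 1 of us is a knight" - this is TRUE because there are 1 knights.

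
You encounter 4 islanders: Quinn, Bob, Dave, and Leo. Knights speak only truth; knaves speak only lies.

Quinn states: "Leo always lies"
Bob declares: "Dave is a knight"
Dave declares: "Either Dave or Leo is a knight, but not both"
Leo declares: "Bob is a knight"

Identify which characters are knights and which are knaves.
Quinn is a knight.
Bob is a knave.
Dave is a knave.
Leo is a knave.

Verification:
- Quinn (knight) says "Leo always lies" - this is TRUE because Leo is a knave.
- Bob (knave) says "Dave is a knight" - this is FALSE (a lie) because Dave is a knave.
- Dave (knave) says "Either Dave or Leo is a knight, but not both" - this is FALSE (a lie) because Dave is a knave and Leo is a knave.
- Leo (knave) says "Bob is a knight" - this is FALSE (a lie) because Bob is a knave.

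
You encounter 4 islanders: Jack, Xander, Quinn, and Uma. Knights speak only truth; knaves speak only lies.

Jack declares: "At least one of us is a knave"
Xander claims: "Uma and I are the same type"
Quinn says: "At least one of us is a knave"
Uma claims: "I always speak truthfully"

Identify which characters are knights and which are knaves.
Jack is a knight.
Xander is a knave.
Quinn is a knight.
Uma is a knight.

Verification:
- Jack (knight) says "At least one of us is a knave" - this is TRUE because Xander is a knave.
- Xander (knave) says "Uma and I are the same type" - this is FALSE (a lie) because Xander is a knave and Uma is a knight.
- Quinn (knight) says "At least one of us is a knave" - this is TRUE because Xander is a knave.
- Uma (knight) says "I always speak truthfully" - this is TRUE because Uma is a knight.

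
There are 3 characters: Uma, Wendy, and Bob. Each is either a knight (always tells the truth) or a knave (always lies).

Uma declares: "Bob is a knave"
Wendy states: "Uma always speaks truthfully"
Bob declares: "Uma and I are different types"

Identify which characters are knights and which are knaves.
Uma is a knave.
Wendy is a knave.
Bob is a knight.

Verification:
- Uma (knave) says "Bob is a knave" - this is FALSE (a lie) because Bob is a knight.
- Wendy (knave) says "Uma always speaks truthfully" - this is FALSE (a lie) because Uma is a knave.
- Bob (knight) says "Uma and I are different types" - this is TRUE because Bob is a knight and Uma is a knave.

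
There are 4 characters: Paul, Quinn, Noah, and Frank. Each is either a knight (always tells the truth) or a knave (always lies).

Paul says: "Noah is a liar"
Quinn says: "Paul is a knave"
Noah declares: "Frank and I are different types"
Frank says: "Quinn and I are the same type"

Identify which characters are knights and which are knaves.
Paul is a knave.
Quinn is a knight.
Noah is a knight.
Frank is a knave.

Verification:
- Paul (knave) says "Noah is a liar" - this is FALSE (a lie) because Noah is a knight.
- Quinn (knight) says "Paul is a knave" - this is TRUE because Paul is a knave.
- Noah (knight) says "Frank and I are different types" - this is TRUE because Noah is a knight and Frank is a knave.
- Frank (knave) says "Quinn and I are the same type" - this is FALSE (a lie) because Frank is a knave and Quinn is a knight.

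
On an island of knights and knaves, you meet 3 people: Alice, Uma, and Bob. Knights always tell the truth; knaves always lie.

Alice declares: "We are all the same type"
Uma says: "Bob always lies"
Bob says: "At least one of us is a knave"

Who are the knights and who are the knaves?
Alice is a knave.
Uma is a knave.
Bob is a knight.

Verification:
- Alice (knave) says "We are all the same type" - this is FALSE (a lie) because Bob is a knight and Alice and Uma are knaves.
- Uma (knave) says "Bob always lies" - this is FALSE (a lie) because Bob is a knight.
- Bob (knight) says "At least one of us is a knave" - this is TRUE because Alice and Uma are knaves.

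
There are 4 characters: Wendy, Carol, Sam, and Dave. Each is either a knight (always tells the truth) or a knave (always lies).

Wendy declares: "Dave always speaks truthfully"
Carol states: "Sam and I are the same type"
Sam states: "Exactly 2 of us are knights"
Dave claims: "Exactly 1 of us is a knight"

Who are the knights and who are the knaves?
Wendy is a knave.
Carol is a knight.
Sam is a knight.
Dave is a knave.

Verification:
- Wendy (knave) says "Dave always speaks truthfully" - this is FALSE (a lie) because Dave is a knave.
- Carol (knight) says "Sam and I are the same type" - this is TRUE because Carol is a knight and Sam is a knight.
- Sam (knight) says "Exactly 2 of us are knights" - this is TRUE because there are 2 knights.
- Dave (knave) says "Exactly 1 of us is a knight" - this is FALSE (a lie) because there are 2 knights.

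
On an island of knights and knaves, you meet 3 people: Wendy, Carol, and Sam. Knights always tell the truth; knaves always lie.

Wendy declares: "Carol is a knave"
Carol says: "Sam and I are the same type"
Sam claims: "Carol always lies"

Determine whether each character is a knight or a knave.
Wendy is a knight.
Carol is a knave.
Sam is a knight.

Verification:
- Wendy (knight) says "Carol is a knave" - this is TRUE because Carol is a knave.
- Carol (knave) says "Sam and I are the same type" - this is FALSE (a lie) because Carol is a knave and Sam is a knight.
- Sam (knight) says "Carol always lies" - this is TRUE because Carol is a knave.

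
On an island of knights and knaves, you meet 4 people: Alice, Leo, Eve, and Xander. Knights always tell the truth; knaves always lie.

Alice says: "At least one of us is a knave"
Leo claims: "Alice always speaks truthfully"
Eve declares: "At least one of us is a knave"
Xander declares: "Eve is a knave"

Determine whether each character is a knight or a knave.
Alice is a knight.
Leo is a knight.
Eve is a knight.
Xander is a knave.

Verification:
- Alice (knight) says "At least one of us is a knave" - this is TRUE because Xander is a knave.
- Leo (knight) says "Alice always speaks truthfully" - this is TRUE because Alice is a knight.
- Eve (knight) says "At least one of us is a knave" - this is TRUE because Xander is a knave.
- Xander (knave) says "Eve is a knave" - this is FALSE (a lie) because Eve is a knight.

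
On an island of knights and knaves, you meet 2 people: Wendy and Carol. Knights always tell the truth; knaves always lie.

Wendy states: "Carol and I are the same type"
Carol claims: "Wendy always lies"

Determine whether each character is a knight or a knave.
Wendy is a knave.
Carol is a knight.

Verification:
- Wendy (knave) says "Carol and I are the same type" - this is FALSE (a lie) because Wendy is a knave and Carol is a knight.
- Carol (knight) says "Wendy always lies" - this is TRUE because Wendy is a knave.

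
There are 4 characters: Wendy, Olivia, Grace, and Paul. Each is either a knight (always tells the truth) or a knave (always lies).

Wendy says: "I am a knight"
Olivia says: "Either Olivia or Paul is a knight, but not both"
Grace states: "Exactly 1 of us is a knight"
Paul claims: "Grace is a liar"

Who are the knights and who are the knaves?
Wendy is a knave.
Olivia is a knave.
Grace is a knight.
Paul is a knave.

Verification:
- Wendy (knave) says "I am a knight" - this is FALSE (a lie) because Wendy is a knave.
- Olivia (knave) says "Either Olivia or Paul is a knight, but not both" - this is FALSE (a lie) because Olivia is a knave and Paul is a knave.
- Grace (knight) says "Exactly 1 of us is a knight" - this is TRUE because there are 1 knights.
- Paul (knave) says "Grace is a liar" - this is FALSE (a lie) because Grace is a knight.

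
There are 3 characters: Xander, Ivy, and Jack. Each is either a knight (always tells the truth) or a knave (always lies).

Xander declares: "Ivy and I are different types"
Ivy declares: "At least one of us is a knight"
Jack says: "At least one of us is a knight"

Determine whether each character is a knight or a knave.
Xander is a knave.
Ivy is a knave.
Jack is a knave.

Verification:
- Xander (knave) says "Ivy and I are different types" - this is FALSE (a lie) because Xander is a knave and Ivy is a knave.
- Ivy (knave) says "At least one of us is a knight" - this is FALSE (a lie) because no one is a knight.
- Jack (knave) says "At least one of us is a knight" - this is FALSE (a lie) because no one is a knight.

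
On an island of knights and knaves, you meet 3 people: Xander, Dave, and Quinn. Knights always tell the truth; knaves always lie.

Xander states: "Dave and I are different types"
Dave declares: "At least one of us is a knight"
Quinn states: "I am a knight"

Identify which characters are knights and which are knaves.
Xander is a knave.
Dave is a knave.
Quinn is a knave.

Verification:
- Xander (knave) says "Dave and I are different types" - this is FALSE (a lie) because Xander is a knave and Dave is a knave.
- Dave (knave) says "At least one of us is a knight" - this is FALSE (a lie) because no one is a knight.
- Quinn (knave) says "I am a knight" - this is FALSE (a lie) because Quinn is a knave.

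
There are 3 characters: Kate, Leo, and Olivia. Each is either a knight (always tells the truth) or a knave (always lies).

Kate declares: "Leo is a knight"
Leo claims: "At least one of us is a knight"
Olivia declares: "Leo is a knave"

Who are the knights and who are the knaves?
Kate is a knight.
Leo is a knight.
Olivia is a knave.

Verification:
- Kate (knight) says "Leo is a knight" - this is TRUE because Leo is a knight.
- Leo (knight) says "At least one of us is a knight" - this is TRUE because Kate and Leo are knights.
- Olivia (knave) says "Leo is a knave" - this is FALSE (a lie) because Leo is a knight.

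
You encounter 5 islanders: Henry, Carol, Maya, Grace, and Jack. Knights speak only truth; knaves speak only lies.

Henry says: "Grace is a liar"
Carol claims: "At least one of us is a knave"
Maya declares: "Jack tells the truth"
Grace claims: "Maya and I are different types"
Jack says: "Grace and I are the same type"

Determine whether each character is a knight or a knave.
Henry is a knave.
Carol is a knight.
Maya is a knave.
Grace is a knight.
Jack is a knave.

Verification:
- Henry (knave) says "Grace is a liar" - this is FALSE (a lie) because Grace is a knight.
- Carol (knight) says "At least one of us is a knave" - this is TRUE because Henry, Maya, and Jack are knaves.
- Maya (knave) says "Jack tells the truth" - this is FALSE (a lie) because Jack is a knave.
- Grace (knight) says "Maya and I are different types" - this is TRUE because Grace is a knight and Maya is a knave.
- Jack (knave) says "Grace and I are the same type" - this is FALSE (a lie) because Jack is a knave and Grace is a knight.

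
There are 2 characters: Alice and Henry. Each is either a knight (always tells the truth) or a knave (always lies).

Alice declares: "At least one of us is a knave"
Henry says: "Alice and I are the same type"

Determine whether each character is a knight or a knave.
Alice is a knight.
Henry is a knave.

Verification:
- Alice (knight) says "At least one of us is a knave" - this is TRUE because Henry is a knave.
- Henry (knave) says "Alice and I are the same type" - this is FALSE (a lie) because Henry is a knave and Alice is a knight.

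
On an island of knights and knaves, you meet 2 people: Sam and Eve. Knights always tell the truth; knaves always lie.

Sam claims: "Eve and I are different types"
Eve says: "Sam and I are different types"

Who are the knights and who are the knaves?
Sam is a knave.
Eve is a knave.

Verification:
- Sam (knave) says "Eve and I are different types" - this is FALSE (a lie) because Sam is a knave and Eve is a knave.
- Eve (knave) says "Sam and I are different types" - this is FALSE (a lie) because Eve is a knave and Sam is a knave.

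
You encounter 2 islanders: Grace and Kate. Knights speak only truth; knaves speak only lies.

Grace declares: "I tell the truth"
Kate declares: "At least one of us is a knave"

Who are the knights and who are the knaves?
Grace is a knave.
Kate is a knight.

Verification:
- Grace (knave) says "I tell the truth" - this is FALSE (a lie) because Grace is a knave.
- Kate (knight) says "At least one of us is a knave" - this is TRUE because Grace is a knave.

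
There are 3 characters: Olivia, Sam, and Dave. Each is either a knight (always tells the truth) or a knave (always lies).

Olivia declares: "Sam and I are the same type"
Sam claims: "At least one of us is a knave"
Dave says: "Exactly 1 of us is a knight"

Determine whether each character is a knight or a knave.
Olivia is a knight.
Sam is a knight.
Dave is a knave.

Verification:
- Olivia (knight) says "Sam and I are the same type" - this is TRUE because Olivia is a knight and Sam is a knight.
- Sam (knight) says "At least one of us is a knave" - this is TRUE because Dave is a knave.
- Dave (knave) says "Exactly 1 of us is a knight" - this is FALSE (a lie) because there are 2 knights.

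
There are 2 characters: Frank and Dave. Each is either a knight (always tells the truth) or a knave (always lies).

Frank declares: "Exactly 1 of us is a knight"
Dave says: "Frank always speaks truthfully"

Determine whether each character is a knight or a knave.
Frank is a knave.
Dave is a knave.

Verification:
- Frank (knave) says "Exactly 1 of us is a knight" - this is FALSE (a lie) because there are 0 knights.
- Dave (knave) says "Frank always speaks truthfully" - this is FALSE (a lie) because Frank is a knave.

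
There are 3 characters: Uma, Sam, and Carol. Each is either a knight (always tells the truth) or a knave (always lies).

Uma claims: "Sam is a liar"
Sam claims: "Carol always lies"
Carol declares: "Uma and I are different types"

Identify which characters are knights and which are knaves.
Uma is a knave.
Sam is a knight.
Carol is a knave.

Verification:
- Uma (knave) says "Sam is a liar" - this is FALSE (a lie) because Sam is a knight.
- Sam (knight) says "Carol always lies" - this is TRUE because Carol is a knave.
- Carol (knave) says "Uma and I are different types" - this is FALSE (a lie) because Carol is a knave and Uma is a knave.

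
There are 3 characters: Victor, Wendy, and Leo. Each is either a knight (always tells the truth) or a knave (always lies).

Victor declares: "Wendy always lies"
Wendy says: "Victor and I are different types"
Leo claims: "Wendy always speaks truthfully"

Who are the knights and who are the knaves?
Victor is a knave.
Wendy is a knight.
Leo is a knight.

Verification:
- Victor (knave) says "Wendy always lies" - this is FALSE (a lie) because Wendy is a knight.
- Wendy (knight) says "Victor and I are different types" - this is TRUE because Wendy is a knight and Victor is a knave.
- Leo (knight) says "Wendy always speaks truthfully" - this is TRUE because Wendy is a knight.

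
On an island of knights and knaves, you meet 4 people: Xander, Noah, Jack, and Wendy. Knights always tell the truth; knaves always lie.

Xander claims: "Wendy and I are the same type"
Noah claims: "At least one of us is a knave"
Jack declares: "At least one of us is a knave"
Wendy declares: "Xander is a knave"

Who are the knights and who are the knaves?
Xander is a knave.
Noah is a knight.
Jack is a knight.
Wendy is a knight.

Verification:
- Xander (knave) says "Wendy and I are the same type" - this is FALSE (a lie) because Xander is a knave and Wendy is a knight.
- Noah (knight) says "At least one of us is a knave" - this is TRUE because Xander is a knave.
- Jack (knight) says "At least one of us is a knave" - this is TRUE because Xander is a knave.
- Wendy (knight) says "Xander is a knave" - this is TRUE because Xander is a knave.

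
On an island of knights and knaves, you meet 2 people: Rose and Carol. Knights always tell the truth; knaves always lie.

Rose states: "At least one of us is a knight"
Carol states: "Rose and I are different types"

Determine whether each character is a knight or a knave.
Rose is a knave.
Carol is a knave.

Verification:
- Rose (knave) says "At least one of us is a knight" - this is FALSE (a lie) because no one is a knight.
- Carol (knave) says "Rose and I are different types" - this is FALSE (a lie) because Carol is a knave and Rose is a knave.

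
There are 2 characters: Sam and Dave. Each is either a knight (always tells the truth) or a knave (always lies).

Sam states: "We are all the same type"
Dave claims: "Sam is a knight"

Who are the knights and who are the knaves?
Sam is a knight.
Dave is a knight.

Verification:
- Sam (knight) says "We are all the same type" - this is TRUE because Sam and Dave are knights.
- Dave (knight) says "Sam is a knight" - this is TRUE because Sam is a knight.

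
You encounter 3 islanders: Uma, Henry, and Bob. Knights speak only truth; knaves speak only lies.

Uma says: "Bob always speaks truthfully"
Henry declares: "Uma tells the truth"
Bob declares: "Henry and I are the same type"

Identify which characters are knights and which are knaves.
Uma is a knight.
Henry is a knight.
Bob is a knight.

Verification:
- Uma (knight) says "Bob always speaks truthfully" - this is TRUE because Bob is a knight.
- Henry (knight) says "Uma tells the truth" - this is TRUE because Uma is a knight.
- Bob (knight) says "Henry and I are the same type" - this is TRUE because Bob is a knight and Henry is a knight.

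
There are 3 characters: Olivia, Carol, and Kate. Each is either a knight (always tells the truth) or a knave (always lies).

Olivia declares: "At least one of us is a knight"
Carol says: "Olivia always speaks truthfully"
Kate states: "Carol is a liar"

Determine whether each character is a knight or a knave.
Olivia is a knight.
Carol is a knight.
Kate is a knave.

Verification:
- Olivia (knight) says "At least one of us is a knight" - this is TRUE because Olivia and Carol are knights.
- Carol (knight) says "Olivia always speaks truthfully" - this is TRUE because Olivia is a knight.
- Kate (knave) says "Carol is a liar" - this is FALSE (a lie) because Carol is a knight.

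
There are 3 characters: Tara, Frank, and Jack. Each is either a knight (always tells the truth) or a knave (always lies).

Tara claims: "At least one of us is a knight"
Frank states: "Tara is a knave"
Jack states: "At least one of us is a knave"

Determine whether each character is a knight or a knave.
Tara is a knight.
Frank is a knave.
Jack is a knight.

Verification:
- Tara (knight) says "At least one of us is a knight" - this is TRUE because Tara and Jack are knights.
- Frank (knave) says "Tara is a knave" - this is FALSE (a lie) because Tara is a knight.
- Jack (knight) says "At least one of us is a knave" - this is TRUE because Frank is a knave.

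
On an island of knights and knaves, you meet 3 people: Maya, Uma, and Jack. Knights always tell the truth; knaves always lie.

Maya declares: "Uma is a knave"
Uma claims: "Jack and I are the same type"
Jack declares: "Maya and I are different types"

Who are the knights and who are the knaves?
Maya is a knave.
Uma is a knight.
Jack is a knight.

Verification:
- Maya (knave) says "Uma is a knave" - this is FALSE (a lie) because Uma is a knight.
- Uma (knight) says "Jack and I are the same type" - this is TRUE because Uma is a knight and Jack is a knight.
- Jack (knight) says "Maya and I are different types" - this is TRUE because Jack is a knight and Maya is a knave.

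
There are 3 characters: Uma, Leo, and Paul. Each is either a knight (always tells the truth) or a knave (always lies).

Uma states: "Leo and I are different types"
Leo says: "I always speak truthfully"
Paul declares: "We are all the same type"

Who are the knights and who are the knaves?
Uma is a knight.
Leo is a knave.
Paul is a knave.

Verification:
- Uma (knight) says "Leo and I are different types" - this is TRUE because Uma is a knight and Leo is a knave.
- Leo (knave) says "I always speak truthfully" - this is FALSE (a lie) because Leo is a knave.
- Paul (knave) says "We are all the same type" - this is FALSE (a lie) because Uma is a knight and Leo and Paul are knaves.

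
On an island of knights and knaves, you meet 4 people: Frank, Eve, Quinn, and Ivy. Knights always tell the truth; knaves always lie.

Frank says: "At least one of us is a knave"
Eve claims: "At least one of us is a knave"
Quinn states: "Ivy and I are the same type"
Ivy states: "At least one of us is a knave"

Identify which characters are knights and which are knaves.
Frank is a knight.
Eve is a knight.
Quinn is a knave.
Ivy is a knight.

Verification:
- Frank (knight) says "At least one of us is a knave" - this is TRUE because Quinn is a knave.
- Eve (knight) says "At least one of us is a knave" - this is TRUE because Quinn is a knave.
- Quinn (knave) says "Ivy and I are the same type" - this is FALSE (a lie) because Quinn is a knave and Ivy is a knight.
- Ivy (knight) says "At least one of us is a knave" - this is TRUE because Quinn is a knave.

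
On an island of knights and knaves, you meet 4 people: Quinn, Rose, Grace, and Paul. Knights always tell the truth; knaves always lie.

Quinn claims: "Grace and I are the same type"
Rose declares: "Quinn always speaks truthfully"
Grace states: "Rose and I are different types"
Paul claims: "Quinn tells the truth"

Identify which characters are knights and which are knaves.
Quinn is a knave.
Rose is a knave.
Grace is a knight.
Paul is a knave.

Verification:
- Quinn (knave) says "Grace and I are the same type" - this is FALSE (a lie) because Quinn is a knave and Grace is a knight.
- Rose (knave) says "Quinn always speaks truthfully" - this is FALSE (a lie) because Quinn is a knave.
- Grace (knight) says "Rose and I are different types" - this is TRUE because Grace is a knight and Rose is a knave.
- Paul (knave) says "Quinn tells the truth" - this is FALSE (a lie) because Quinn is a knave.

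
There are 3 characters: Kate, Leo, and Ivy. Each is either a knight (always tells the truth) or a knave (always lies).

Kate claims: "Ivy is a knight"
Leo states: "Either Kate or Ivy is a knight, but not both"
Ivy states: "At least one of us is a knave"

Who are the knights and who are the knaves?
Kate is a knight.
Leo is a knave.
Ivy is a knight.

Verification:
- Kate (knight) says "Ivy is a knight" - this is TRUE because Ivy is a knight.
- Leo (knave) says "Either Kate or Ivy is a knight, but not both" - this is FALSE (a lie) because Kate is a knight and Ivy is a knight.
- Ivy (knight) says "At least one of us is a knave" - this is TRUE because Leo is a knave.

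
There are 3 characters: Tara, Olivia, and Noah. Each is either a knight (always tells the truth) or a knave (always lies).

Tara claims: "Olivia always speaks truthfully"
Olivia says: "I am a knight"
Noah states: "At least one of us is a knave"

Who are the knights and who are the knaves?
Tara is a knave.
Olivia is a knave.
Noah is a knight.

Verification:
- Tara (knave) says "Olivia always speaks truthfully" - this is FALSE (a lie) because Olivia is a knave.
- Olivia (knave) says "I am a knight" - this is FALSE (a lie) because Olivia is a knave.
- Noah (knight) says "At least one of us is a knave" - this is TRUE because Tara and Olivia are knaves.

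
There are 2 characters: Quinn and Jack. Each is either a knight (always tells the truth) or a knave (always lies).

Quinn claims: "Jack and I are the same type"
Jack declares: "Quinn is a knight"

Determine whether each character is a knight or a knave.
Quinn is a knight.
Jack is a knight.

Verification:
- Quinn (knight) says "Jack and I are the same type" - this is TRUE because Quinn is a knight and Jack is a knight.
- Jack (knight) says "Quinn is a knight" - this is TRUE because Quinn is a knight.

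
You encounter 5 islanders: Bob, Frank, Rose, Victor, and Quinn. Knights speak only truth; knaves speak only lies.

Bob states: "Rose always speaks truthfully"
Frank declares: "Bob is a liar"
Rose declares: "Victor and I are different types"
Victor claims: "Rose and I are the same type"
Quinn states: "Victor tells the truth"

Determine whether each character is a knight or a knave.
Bob is a knight.
Frank is a knave.
Rose is a knight.
Victor is a knave.
Quinn is a knave.

Verification:
- Bob (knight) says "Rose always speaks truthfully" - this is TRUE because Rose is a knight.
- Frank (knave) says "Bob is a liar" - this is FALSE (a lie) because Bob is a knight.
- Rose (knight) says "Victor and I are different types" - this is TRUE because Rose is a knight and Victor is a knave.
- Victor (knave) says "Rose and I are the same type" - this is FALSE (a lie) because Victor is a knave and Rose is a knight.
- Quinn (knave) says "Victor tells the truth" - this is FALSE (a lie) because Victor is a knave.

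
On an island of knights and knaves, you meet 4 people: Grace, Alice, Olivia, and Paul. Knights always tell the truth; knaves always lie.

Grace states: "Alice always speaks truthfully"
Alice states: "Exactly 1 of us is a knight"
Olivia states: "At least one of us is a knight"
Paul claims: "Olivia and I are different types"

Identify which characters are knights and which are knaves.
Grace is a knave.
Alice is a knave.
Olivia is a knave.
Paul is a knave.

Verification:
- Grace (knave) says "Alice always speaks truthfully" - this is FALSE (a lie) because Alice is a knave.
- Alice (knave) says "Exactly 1 of us is a knight" - this is FALSE (a lie) because there are 0 knights.
- Olivia (knave) says "At least one of us is a knight" - this is FALSE (a lie) because no one is a knight.
- Paul (knave) says "Olivia and I are different types" - this is FALSE (a lie) because Paul is a knave and Olivia is a knave.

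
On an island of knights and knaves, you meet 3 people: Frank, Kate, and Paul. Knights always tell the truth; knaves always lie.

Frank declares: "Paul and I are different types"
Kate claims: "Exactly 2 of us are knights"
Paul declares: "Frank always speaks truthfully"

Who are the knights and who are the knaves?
Frank is a knave.
Kate is a knave.
Paul is a knave.

Verification:
- Frank (knave) says "Paul and I are different types" - this is FALSE (a lie) because Frank is a knave and Paul is a knave.
- Kate (knave) says "Exactly 2 of us are knights" - this is FALSE (a lie) because there are 0 knights.
- Paul (knave) says "Frank always speaks truthfully" - this is FALSE (a lie) because Frank is a knave.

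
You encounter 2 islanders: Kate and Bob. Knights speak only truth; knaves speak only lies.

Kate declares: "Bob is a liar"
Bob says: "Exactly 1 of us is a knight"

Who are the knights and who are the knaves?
Kate is a knave.
Bob is a knight.

Verification:
- Kate (knave) says "Bob is a liar" - this is FALSE (a lie) because Bob is a knight.
- Bob (knight) says "Exactly 1 of us is a knight" - this is TRUE because there are 1 knights.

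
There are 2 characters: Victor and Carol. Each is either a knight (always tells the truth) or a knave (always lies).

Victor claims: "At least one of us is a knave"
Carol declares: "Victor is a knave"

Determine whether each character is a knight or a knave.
Victor is a knight.
Carol is a knave.

Verification:
- Victor (knight) says "At least one of us is a knave" - this is TRUE because Carol is a knave.
- Carol (knave) says "Victor is a knave" - this is FALSE (a lie) because Victor is a knight.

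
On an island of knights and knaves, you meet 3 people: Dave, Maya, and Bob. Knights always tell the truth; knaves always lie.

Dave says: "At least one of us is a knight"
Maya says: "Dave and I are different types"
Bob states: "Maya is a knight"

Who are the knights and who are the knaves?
Dave is a knave.
Maya is a knave.
Bob is a knave.

Verification:
- Dave (knave) says "At least one of us is a knight" - this is FALSE (a lie) because no one is a knight.
- Maya (knave) says "Dave and I are different types" - this is FALSE (a lie) because Maya is a knave and Dave is a knave.
- Bob (knave) says "Maya is a knight" - this is FALSE (a lie) because Maya is a knave.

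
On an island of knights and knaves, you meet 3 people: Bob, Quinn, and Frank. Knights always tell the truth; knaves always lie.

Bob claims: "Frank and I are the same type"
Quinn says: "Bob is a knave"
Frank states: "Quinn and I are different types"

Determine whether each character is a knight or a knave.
Bob is a knight.
Quinn is a knave.
Frank is a knight.

Verification:
- Bob (knight) says "Frank and I are the same type" - this is TRUE because Bob is a knight and Frank is a knight.
- Quinn (knave) says "Bob is a knave" - this is FALSE (a lie) because Bob is a knight.
- Frank (knight) says "Quinn and I are different types" - this is TRUE because Frank is a knight and Quinn is a knave.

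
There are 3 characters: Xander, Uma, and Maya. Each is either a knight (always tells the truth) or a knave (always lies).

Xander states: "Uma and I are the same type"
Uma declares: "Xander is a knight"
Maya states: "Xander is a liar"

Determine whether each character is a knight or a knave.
Xander is a knight.
Uma is a knight.
Maya is a knave.

Verification:
- Xander (knight) says "Uma and I are the same type" - this is TRUE because Xander is a knight and Uma is a knight.
- Uma (knight) says "Xander is a knight" - this is TRUE because Xander is a knight.
- Maya (knave) says "Xander is a liar" - this is FALSE (a lie) because Xander is a knight.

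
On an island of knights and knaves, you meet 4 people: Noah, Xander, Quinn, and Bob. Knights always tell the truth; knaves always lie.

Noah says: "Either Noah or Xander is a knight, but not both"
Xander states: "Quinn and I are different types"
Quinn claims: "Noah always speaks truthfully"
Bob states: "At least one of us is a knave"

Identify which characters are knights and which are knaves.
Noah is a knave.
Xander is a knave.
Quinn is a knave.
Bob is a knight.

Verification:
- Noah (knave) says "Either Noah or Xander is a knight, but not both" - this is FALSE (a lie) because Noah is a knave and Xander is a knave.
- Xander (knave) says "Quinn and I are different types" - this is FALSE (a lie) because Xander is a knave and Quinn is a knave.
- Quinn (knave) says "Noah always speaks truthfully" - this is FALSE (a lie) because Noah is a knave.
- Bob (knight) says "At least one of us is a knave" - this is TRUE because Noah, Xander, and Quinn are knaves.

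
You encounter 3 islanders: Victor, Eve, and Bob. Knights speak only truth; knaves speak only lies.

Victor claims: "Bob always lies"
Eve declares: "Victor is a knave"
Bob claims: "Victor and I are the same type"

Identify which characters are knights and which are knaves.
Victor is a knight.
Eve is a knave.
Bob is a knave.

Verification:
- Victor (knight) says "Bob always lies" - this is TRUE because Bob is a knave.
- Eve (knave) says "Victor is a knave" - this is FALSE (a lie) because Victor is a knight.
- Bob (knave) says "Victor and I are the same type" - this is FALSE (a lie) because Bob is a knave and Victor is a knight.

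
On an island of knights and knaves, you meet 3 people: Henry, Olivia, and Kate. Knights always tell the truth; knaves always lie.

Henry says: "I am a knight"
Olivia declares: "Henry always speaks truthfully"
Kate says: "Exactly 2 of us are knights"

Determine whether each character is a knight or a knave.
Henry is a knave.
Olivia is a knave.
Kate is a knave.

Verification:
- Henry (knave) says "I am a knight" - this is FALSE (a lie) because Henry is a knave.
- Olivia (knave) says "Henry always speaks truthfully" - this is FALSE (a lie) because Henry is a knave.
- Kate (knave) says "Exactly 2 of us are knights" - this is FALSE (a lie) because there are 0 knights.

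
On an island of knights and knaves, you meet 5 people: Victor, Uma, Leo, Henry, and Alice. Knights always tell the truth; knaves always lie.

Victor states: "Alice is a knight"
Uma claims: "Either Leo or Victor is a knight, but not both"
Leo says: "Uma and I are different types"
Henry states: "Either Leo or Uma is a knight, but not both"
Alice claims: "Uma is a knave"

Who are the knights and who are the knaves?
Victor is a knight.
Uma is a knave.
Leo is a knight.
Henry is a knight.
Alice is a knight.

Verification:
- Victor (knight) says "Alice is a knight" - this is TRUE because Alice is a knight.
- Uma (knave) says "Either Leo or Victor is a knight, but not both" - this is FALSE (a lie) because Leo is a knight and Victor is a knight.
- Leo (knight) says "Uma and I are different types" - this is TRUE because Leo is a knight and Uma is a knave.
- Henry (knight) says "Either Leo or Uma is a knight, but not both" - this is TRUE because Leo is a knight and Uma is a knave.
- Alice (knight) says "Uma is a knave" - this is TRUE because Uma is a knave.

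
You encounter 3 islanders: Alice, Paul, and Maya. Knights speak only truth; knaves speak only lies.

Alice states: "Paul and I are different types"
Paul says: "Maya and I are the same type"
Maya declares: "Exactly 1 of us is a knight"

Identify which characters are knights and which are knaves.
Alice is a knave.
Paul is a knave.
Maya is a knight.

Verification:
- Alice (knave) says "Paul and I are different types" - this is FALSE (a lie) because Alice is a knave and Paul is a knave.
- Paul (knave) says "Maya and I are the same type" - this is FALSE (a lie) because Paul is a knave and Maya is a knight.
- Maya (knight) says "Exactly 1 of us is a knight" - this is TRUE because there are 1 knights.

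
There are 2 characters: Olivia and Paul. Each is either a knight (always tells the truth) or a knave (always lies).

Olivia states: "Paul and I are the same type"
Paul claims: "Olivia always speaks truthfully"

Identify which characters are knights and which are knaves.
Olivia is a knight.
Paul is a knight.

Verification:
- Olivia (knight) says "Paul and I are the same type" - this is TRUE because Olivia is a knight and Paul is a knight.
- Paul (knight) says "Olivia always speaks truthfully" - this is TRUE because Olivia is a knight.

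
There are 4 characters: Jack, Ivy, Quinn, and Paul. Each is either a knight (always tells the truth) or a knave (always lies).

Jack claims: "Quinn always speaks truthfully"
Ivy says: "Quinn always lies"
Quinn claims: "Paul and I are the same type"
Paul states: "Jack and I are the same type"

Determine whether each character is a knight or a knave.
Jack is a knight.
Ivy is a knave.
Quinn is a knight.
Paul is a knight.

Verification:
- Jack (knight) says "Quinn always speaks truthfully" - this is TRUE because Quinn is a knight.
- Ivy (knave) says "Quinn always lies" - this is FALSE (a lie) because Quinn is a knight.
- Quinn (knight) says "Paul and I are the same type" - this is TRUE because Quinn is a knight and Paul is a knight.
- Paul (knight) says "Jack and I are the same type" - this is TRUE because Paul is a knight and Jack is a knight.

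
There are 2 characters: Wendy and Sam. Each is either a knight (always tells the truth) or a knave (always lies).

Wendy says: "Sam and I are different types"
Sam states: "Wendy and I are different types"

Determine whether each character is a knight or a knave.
Wendy is a knave.
Sam is a knave.

Verification:
- Wendy (knave) says "Sam and I are different types" - this is FALSE (a lie) because Wendy is a knave and Sam is a knave.
- Sam (knave) says "Wendy and I are different types" - this is FALSE (a lie) because Sam is a knave and Wendy is a knave.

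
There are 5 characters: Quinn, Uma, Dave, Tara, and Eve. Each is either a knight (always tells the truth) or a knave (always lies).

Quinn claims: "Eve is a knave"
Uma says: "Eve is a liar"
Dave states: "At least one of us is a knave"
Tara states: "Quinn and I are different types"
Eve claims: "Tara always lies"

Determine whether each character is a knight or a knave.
Quinn is a knave.
Uma is a knave.
Dave is a knight.
Tara is a knave.
Eve is a knight.

Verification:
- Quinn (knave) says "Eve is a knave" - this is FALSE (a lie) because Eve is a knight.
- Uma (knave) says "Eve is a liar" - this is FALSE (a lie) because Eve is a knight.
- Dave (knight) says "At least one of us is a knave" - this is TRUE because Quinn, Uma, and Tara are knaves.
- Tara (knave) says "Quinn and I are different types" - this is FALSE (a lie) because Tara is a knave and Quinn is a knave.
- Eve (knight) says "Tara always lies" - this is TRUE because Tara is a knave.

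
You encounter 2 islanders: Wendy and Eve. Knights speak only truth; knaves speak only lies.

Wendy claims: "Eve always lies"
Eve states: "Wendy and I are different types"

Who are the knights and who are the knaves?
Wendy is a knave.
Eve is a knight.

Verification:
- Wendy (knave) says "Eve always lies" - this is FALSE (a lie) because Eve is a knight.
- Eve (knight) says "Wendy and I are different types" - this is TRUE because Eve is a knight and Wendy is a knave.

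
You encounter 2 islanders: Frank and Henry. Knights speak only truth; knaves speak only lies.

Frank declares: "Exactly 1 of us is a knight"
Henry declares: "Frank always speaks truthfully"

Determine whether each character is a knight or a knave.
Frank is a knave.
Henry is a knave.

Verification:
- Frank (knave) says "Exactly 1 of us is a knight" - this is FALSE (a lie) because there are 0 knights.
- Henry (knave) says "Frank always speaks truthfully" - this is FALSE (a lie) because Frank is a knave.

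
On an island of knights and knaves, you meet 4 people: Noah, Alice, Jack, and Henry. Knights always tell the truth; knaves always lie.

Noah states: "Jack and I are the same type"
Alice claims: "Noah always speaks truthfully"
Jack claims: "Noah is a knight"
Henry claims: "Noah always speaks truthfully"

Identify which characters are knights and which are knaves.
Noah is a knight.
Alice is a knight.
Jack is a knight.
Henry is a knight.

Verification:
- Noah (knight) says "Jack and I are the same type" - this is TRUE because Noah is a knight and Jack is a knight.
- Alice (knight) says "Noah always speaks truthfully" - this is TRUE because Noah is a knight.
- Jack (knight) says "Noah is a knight" - this is TRUE because Noah is a knight.
- Henry (knight) says "Noah always speaks truthfully" - this is TRUE because Noah is a knight.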